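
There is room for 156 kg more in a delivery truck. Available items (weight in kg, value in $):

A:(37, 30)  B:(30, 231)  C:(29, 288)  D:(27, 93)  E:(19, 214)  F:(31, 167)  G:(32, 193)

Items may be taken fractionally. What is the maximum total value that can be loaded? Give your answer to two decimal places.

1144.67

Order: E (214/19=11.26) > C (288/29=9.93) > B (231/30=7.70) > G (193/32=6.03) > F (167/31=5.39) > D (93/27=3.44) > A (30/37=0.81)
Fill: take E (19 @ 214) → take C (29 @ 288) → take B (30 @ 231) → take G (32 @ 193) → take F (31 @ 167) → take 15/27 of D → 51.67; 156/156 used.
Total value = 1144.67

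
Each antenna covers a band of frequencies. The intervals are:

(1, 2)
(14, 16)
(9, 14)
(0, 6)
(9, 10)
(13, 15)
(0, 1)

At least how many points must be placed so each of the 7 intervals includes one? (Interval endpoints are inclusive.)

By right end: [0,1]  [1,2]  [0,6]  [9,10]  [9,14]  [13,15]  [14,16]
[0,1] uncovered → point at 1; [9,10] uncovered → point at 10; [13,15] uncovered → point at 15.
Points: 1, 10, 15 (3 total).

3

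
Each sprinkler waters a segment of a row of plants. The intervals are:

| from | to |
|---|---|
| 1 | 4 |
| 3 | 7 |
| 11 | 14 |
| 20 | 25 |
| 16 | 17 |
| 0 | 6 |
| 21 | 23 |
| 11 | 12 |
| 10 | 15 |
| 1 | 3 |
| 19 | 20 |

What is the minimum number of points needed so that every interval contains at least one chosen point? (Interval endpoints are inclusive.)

By right end: [1,3]  [1,4]  [0,6]  [3,7]  [11,12]  [11,14]  [10,15]  [16,17]  [19,20]  [21,23]  [20,25]
[1,3] uncovered → point at 3; [11,12] uncovered → point at 12; [16,17] uncovered → point at 17; [19,20] uncovered → point at 20; [21,23] uncovered → point at 23.
Points: 3, 12, 17, 20, 23 (5 total).

5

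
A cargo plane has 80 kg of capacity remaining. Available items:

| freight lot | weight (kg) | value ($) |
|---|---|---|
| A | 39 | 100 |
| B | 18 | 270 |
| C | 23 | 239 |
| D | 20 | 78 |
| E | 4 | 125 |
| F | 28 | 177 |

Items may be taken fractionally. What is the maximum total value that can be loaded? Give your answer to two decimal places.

Ratios (sorted): E 31.25, B 15.00, C 10.39, F 6.32, D 3.90, A 2.56
take E (4 @ 125); take B (18 @ 270); take C (23 @ 239); take F (28 @ 177); take 7/20 of D → 27.30. Capacity used 80/80.
Total value = 838.30

838.30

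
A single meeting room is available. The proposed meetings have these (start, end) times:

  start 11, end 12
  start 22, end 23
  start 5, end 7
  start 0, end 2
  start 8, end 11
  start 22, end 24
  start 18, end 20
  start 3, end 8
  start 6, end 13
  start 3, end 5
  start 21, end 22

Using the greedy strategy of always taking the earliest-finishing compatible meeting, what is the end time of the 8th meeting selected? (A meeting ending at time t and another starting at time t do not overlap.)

By end time: (0,2), (3,5), (5,7), (3,8), (8,11), (11,12), (6,13), (18,20), (21,22), (22,23), (22,24).
Pick (0,2); next start ≥ 2 → (3,5); next start ≥ 5 → (5,7); next start ≥ 7 → (8,11); next start ≥ 11 → (11,12); next start ≥ 12 → (18,20); next start ≥ 20 → (21,22); next start ≥ 22 → (22,23).
Selected: (0,2) (3,5) (5,7) (8,11) (11,12) (18,20) (21,22) (22,23)

23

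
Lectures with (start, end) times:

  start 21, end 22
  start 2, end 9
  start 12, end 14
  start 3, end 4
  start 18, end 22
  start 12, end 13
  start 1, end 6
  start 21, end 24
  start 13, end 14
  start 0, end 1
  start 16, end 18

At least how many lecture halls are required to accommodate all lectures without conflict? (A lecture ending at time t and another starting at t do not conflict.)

3

starts: [0, 1, 2, 3, 12, 12, 13, 16, 18, 21, 21]
ends:   [1, 4, 6, 9, 13, 14, 14, 18, 22, 22, 24]
s0→1 e1→0 s1→1 s2→2 s3→3  — peak 3.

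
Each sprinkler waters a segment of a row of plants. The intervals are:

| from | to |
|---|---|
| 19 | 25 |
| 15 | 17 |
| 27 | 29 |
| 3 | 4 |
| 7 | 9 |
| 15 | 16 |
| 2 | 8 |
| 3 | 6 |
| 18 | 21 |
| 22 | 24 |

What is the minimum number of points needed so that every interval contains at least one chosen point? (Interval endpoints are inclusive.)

6

Process intervals by earliest right end; each time one isn't hit yet, stab at its right endpoint.
Sorted: [3,4] [3,6] [2,8] [7,9] [15,16] [15,17] [18,21] [22,24] [19,25] [27,29]
{[3,4],[3,6],[2,8]} hit by 4; {[7,9]} hit by 9; {[15,16],[15,17]} hit by 16; {[18,21]} hit by 21; {[22,24],[19,25]} hit by 24; {[27,29]} hit by 29.
Points: 4, 9, 16, 21, 24, 29 (6 total).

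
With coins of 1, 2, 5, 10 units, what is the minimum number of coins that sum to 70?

Use the largest denomination that fits, subtract, and repeat.
70 = 7×10
Total coins = 7 = 7

7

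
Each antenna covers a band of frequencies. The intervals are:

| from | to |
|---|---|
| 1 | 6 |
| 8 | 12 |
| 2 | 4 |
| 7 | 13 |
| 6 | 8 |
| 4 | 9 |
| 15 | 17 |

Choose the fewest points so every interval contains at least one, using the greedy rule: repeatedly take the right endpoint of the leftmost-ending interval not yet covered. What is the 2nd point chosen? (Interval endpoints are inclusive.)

8

By right end: [2,4]  [1,6]  [6,8]  [4,9]  [8,12]  [7,13]  [15,17]
[2,4] uncovered → point at 4; [6,8] uncovered → point at 8; [15,17] uncovered → point at 17.
Points: 4, 8, 17 (3 total).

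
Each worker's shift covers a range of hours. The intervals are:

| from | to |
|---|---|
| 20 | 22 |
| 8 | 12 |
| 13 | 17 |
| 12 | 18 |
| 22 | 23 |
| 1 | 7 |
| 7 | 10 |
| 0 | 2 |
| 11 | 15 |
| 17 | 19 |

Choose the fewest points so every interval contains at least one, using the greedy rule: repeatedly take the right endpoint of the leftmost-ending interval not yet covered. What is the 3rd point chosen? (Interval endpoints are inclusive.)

15

By right end: [0,2]  [1,7]  [7,10]  [8,12]  [11,15]  [13,17]  [12,18]  [17,19]  [20,22]  [22,23]
[0,2] uncovered → point at 2; [7,10] uncovered → point at 10; [11,15] uncovered → point at 15; [17,19] uncovered → point at 19; [20,22] uncovered → point at 22.
Points: 2, 10, 15, 19, 22 (5 total).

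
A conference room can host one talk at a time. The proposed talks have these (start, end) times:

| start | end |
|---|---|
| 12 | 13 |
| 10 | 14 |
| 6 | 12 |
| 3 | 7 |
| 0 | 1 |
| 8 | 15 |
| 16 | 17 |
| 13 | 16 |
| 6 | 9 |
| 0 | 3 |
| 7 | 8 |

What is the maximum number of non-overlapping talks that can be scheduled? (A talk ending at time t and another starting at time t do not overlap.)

By end time: (0,1), (0,3), (3,7), (7,8), (6,9), (6,12), (12,13), (10,14), (8,15), (13,16), (16,17).
Pick (0,1); next start ≥ 1 → (3,7); next start ≥ 7 → (7,8); next start ≥ 8 → (12,13); next start ≥ 13 → (13,16); next start ≥ 16 → (16,17).
Selected 6 talks.

6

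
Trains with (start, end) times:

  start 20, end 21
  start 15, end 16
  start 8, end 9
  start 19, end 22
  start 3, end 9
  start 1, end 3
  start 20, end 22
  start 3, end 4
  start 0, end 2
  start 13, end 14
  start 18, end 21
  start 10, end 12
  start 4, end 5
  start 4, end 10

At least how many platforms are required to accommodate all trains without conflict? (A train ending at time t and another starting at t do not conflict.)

Count concurrent intervals with a sweep; the peak is the room count.
starts: [0, 1, 3, 3, 4, 4, 8, 10, 13, 15, 18, 19, 20, 20]
ends:   [2, 3, 4, 5, 9, 9, 10, 12, 14, 16, 21, 21, 22, 22]
s0→1 s1→2 e2→1 e3→0 s3→1 s3→2 e4→1 s4→2 s4→3 e5→2 s8→3 e9→2 e9→1 e10→0 s10→1 e12→0 s13→1 e14→0 s15→1 e16→0 s18→1 s19→2 s20→3 s20→4  — peak 4.

4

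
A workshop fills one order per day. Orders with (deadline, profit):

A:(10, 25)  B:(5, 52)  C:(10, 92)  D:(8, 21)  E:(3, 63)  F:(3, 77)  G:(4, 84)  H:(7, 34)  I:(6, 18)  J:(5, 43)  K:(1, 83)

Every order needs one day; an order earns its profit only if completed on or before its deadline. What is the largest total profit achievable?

549

By profit: C(d10,92), G(d4,84), K(d1,83), F(d3,77), E(d3,63), B(d5,52), J(d5,43), H(d7,34), A(d10,25), D(d8,21), I(d6,18)
C→slot 10; G→slot 4; K→slot 1; F→slot 3; E→slot 2; B→slot 5; J skipped; H→slot 7; A→slot 9; D→slot 8; I→slot 6.
Profit = 83 + 63 + 77 + 84 + 52 + 18 + 34 + 21 + 25 + 92 = 549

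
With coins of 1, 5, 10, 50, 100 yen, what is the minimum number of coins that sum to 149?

10

149 − 1×100→49 − 4×10→9 − 1×5→4 − 4×1→0
Total coins = 1 + 4 + 1 + 4 = 10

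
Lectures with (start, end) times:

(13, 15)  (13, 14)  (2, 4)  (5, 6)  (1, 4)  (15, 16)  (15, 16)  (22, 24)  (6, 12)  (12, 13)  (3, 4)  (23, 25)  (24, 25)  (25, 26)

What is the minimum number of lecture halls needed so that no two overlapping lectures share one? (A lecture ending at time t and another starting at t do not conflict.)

Events (time:±→running): 1:+→1 2:+→2 3:+→3 … peak 3.

3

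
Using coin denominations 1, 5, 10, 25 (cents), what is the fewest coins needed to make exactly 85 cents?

4

Greedy: take as many of the largest coin as possible, then repeat with the remainder.
85 − 3×25→10 − 1×10→0
Total coins = 3 + 1 = 4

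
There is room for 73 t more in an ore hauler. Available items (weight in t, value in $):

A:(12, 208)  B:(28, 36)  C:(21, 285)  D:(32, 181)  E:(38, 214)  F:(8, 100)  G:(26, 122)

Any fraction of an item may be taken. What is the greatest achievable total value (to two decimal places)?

774.00

Sort by value per unit weight and fill in that order.
Order: A (208/12=17.33) > C (285/21=13.57) > F (100/8=12.50) > D (181/32=5.66) > E (214/38=5.63) > G (122/26=4.69) > B (36/28=1.29)
Fill: take A (12 @ 208) → take C (21 @ 285) → take F (8 @ 100) → take D (32 @ 181); 73/73 used.
Total value = 774.00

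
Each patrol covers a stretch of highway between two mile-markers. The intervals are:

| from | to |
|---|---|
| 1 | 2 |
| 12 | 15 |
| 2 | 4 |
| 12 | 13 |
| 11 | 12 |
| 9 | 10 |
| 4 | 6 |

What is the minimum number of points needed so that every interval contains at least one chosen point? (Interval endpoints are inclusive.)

4

Process intervals by earliest right end; each time one isn't hit yet, stab at its right endpoint.
By right end: [1,2]  [2,4]  [4,6]  [9,10]  [11,12]  [12,13]  [12,15]
[1,2] uncovered → point at 2; [4,6] uncovered → point at 6; [9,10] uncovered → point at 10; [11,12] uncovered → point at 12.
Points: 2, 6, 10, 12 (4 total).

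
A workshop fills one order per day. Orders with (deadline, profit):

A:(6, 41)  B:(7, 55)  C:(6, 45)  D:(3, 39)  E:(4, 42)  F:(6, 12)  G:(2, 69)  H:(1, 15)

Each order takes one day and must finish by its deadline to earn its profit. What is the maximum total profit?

306

Take jobs in profit order; each goes to the latest open slot no later than its deadline.
By profit: G(d2,69), B(d7,55), C(d6,45), E(d4,42), A(d6,41), D(d3,39), H(d1,15), F(d6,12)
G→slot 2; B→slot 7; C→slot 6; E→slot 4; A→slot 5; D→slot 3; H→slot 1; F skipped.
Profit = 15 + 69 + 39 + 42 + 41 + 45 + 55 = 306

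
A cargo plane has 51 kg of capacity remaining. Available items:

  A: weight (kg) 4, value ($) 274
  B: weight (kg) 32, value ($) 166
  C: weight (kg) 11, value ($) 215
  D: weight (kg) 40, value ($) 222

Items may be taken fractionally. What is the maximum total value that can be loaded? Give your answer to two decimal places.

688.80

Ratios (sorted): A 68.50, C 19.55, D 5.55, B 5.19
take A (4 @ 274); take C (11 @ 215); take 36/40 of D → 199.80. Capacity used 51/51.
Total value = 688.80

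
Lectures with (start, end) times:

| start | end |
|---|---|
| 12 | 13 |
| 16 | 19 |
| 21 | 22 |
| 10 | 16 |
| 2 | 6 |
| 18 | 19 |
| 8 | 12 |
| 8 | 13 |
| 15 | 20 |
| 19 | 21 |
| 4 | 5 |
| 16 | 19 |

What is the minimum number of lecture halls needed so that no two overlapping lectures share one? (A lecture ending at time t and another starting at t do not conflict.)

4

starts: [2, 4, 8, 8, 10, 12, 15, 16, 16, 18, 19, 21]
ends:   [5, 6, 12, 13, 13, 16, 19, 19, 19, 20, 21, 22]
s2→1 s4→2 e5→1 e6→0 s8→1 s8→2 s10→3 e12→2 s12→3 e13→2 e13→1 s15→2 e16→1 s16→2 s16→3 s18→4  — peak 4.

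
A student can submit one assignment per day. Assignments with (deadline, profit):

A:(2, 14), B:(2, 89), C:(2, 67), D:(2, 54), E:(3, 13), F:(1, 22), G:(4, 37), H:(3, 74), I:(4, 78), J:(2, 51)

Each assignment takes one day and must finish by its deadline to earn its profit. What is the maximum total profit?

By profit: B(d2,89), I(d4,78), H(d3,74), C(d2,67), D(d2,54), J(d2,51), G(d4,37), F(d1,22), A(d2,14), E(d3,13)
B→slot 2; I→slot 4; H→slot 3; C→slot 1; D skipped; J skipped; G skipped; F skipped; A skipped; E skipped.
Profit = 67 + 89 + 74 + 78 = 308

308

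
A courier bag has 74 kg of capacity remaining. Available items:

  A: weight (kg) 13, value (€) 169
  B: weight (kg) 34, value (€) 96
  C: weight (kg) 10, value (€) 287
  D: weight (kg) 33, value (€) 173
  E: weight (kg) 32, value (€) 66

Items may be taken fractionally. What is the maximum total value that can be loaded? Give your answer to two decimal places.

679.82

Greedy by value/weight ratio, highest first.
Order: C (287/10=28.70) > A (169/13=13.00) > D (173/33=5.24) > B (96/34=2.82) > E (66/32=2.06)
Fill: take C (10 @ 287) → take A (13 @ 169) → take D (33 @ 173) → take 18/34 of B → 50.82; 74/74 used.
Total value = 679.82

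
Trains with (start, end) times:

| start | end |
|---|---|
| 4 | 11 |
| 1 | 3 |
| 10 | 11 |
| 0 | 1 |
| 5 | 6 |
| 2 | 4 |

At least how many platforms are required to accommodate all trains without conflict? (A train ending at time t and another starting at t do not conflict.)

2

Count concurrent intervals with a sweep; the peak is the room count.
starts: [0, 1, 2, 4, 5, 10]
ends:   [1, 3, 4, 6, 11, 11]
s0→1 e1→0 s1→1 s2→2  — peak 2.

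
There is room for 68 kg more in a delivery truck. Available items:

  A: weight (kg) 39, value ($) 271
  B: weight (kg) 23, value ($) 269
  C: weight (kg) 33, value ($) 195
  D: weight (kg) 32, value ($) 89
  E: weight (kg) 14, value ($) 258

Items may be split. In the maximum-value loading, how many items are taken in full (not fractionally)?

2

Order: E (258/14=18.43) > B (269/23=11.70) > A (271/39=6.95) > C (195/33=5.91) > D (89/32=2.78)
Fill: take E (14 @ 258) → take B (23 @ 269) → take 31/39 of A → 215.41; 68/68 used.
2 item(s) taken whole; one partial (take 31/39 of A).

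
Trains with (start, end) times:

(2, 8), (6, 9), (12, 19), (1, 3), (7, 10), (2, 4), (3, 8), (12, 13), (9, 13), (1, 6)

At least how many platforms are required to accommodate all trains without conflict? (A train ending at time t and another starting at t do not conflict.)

4

The answer is the maximum number of intervals overlapping at any instant.
Events (time:±→running): 1:+→1 1:+→2 2:+→3 2:+→4 … peak 4.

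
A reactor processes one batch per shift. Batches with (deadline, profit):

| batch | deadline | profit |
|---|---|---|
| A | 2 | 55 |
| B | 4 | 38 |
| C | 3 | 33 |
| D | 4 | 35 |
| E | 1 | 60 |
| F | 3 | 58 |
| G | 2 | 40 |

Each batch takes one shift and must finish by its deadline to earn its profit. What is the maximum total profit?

211

Take jobs in profit order; each goes to the latest open slot no later than its deadline.
By profit: E(d1,60), F(d3,58), A(d2,55), G(d2,40), B(d4,38), D(d4,35), C(d3,33)
E→slot 1; F→slot 3; A→slot 2; G skipped; B→slot 4; D skipped; C skipped.
Profit = 60 + 55 + 58 + 38 = 211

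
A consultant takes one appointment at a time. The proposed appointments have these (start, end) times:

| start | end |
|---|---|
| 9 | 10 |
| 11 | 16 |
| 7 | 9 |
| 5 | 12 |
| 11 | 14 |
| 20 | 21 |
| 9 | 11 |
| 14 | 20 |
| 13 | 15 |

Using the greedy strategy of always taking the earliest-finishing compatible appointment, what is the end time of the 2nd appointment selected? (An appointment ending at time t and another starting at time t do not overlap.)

Sorted by end: (7,9)  (9,10)  (9,11)  (5,12)  (11,14)  (13,15)  (11,16)  (14,20)  (20,21)
take (7,9); take (9,10); skip (9,11); skip (5,12); take (11,14); skip (11,16); take (14,20); take (20,21).
Selected: (7,9) (9,10) (11,14) (14,20) (20,21)

10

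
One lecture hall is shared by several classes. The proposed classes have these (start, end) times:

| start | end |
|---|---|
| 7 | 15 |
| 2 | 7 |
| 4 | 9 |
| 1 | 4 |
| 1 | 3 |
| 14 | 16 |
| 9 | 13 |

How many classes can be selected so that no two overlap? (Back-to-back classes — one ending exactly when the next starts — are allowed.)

4

By end time: (1,3), (1,4), (2,7), (4,9), (9,13), (7,15), (14,16).
Pick (1,3); next start ≥ 3 → (4,9); next start ≥ 9 → (9,13); next start ≥ 13 → (14,16).
Selected 4 classes.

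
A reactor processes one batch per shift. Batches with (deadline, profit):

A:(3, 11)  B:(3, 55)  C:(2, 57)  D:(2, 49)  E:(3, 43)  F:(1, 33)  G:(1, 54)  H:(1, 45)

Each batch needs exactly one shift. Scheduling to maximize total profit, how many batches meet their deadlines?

Take jobs in profit order; each goes to the latest open slot no later than its deadline.
By profit: C(d2,57), B(d3,55), G(d1,54), D(d2,49), H(d1,45), E(d3,43), F(d1,33), A(d3,11)
C→slot 2; B→slot 3; G→slot 1; D skipped; H skipped; E skipped; F skipped; A skipped.
3 of 8 scheduled.

3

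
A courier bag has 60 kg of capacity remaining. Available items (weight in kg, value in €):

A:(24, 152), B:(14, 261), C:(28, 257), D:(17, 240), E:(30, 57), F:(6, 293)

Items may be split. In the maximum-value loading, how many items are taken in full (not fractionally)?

Greedy by value/weight ratio, highest first.
Order: F (293/6=48.83) > B (261/14=18.64) > D (240/17=14.12) > C (257/28=9.18) > A (152/24=6.33) > E (57/30=1.90)
Fill: take F (6 @ 293) → take B (14 @ 261) → take D (17 @ 240) → take 23/28 of C → 211.11; 60/60 used.
3 item(s) taken whole; one partial (take 23/28 of C).

3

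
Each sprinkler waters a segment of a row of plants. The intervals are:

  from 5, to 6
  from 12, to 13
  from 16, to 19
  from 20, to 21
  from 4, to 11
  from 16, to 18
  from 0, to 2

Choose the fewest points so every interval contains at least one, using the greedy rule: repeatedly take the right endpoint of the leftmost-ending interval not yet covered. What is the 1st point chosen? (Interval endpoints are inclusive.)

2

Sort by right endpoint; whenever an interval is uncovered, place a point at its right end.
Sorted: [0,2] [5,6] [4,11] [12,13] [16,18] [16,19] [20,21]
{[0,2]} hit by 2; {[5,6],[4,11]} hit by 6; {[12,13]} hit by 13; {[16,18],[16,19]} hit by 18; {[20,21]} hit by 21.
Points: 2, 6, 13, 18, 21 (5 total).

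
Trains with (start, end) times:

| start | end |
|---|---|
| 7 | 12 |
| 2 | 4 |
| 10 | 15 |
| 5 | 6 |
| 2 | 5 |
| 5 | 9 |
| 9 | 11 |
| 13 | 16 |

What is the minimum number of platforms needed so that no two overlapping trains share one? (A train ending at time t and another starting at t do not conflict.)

Events (time:±→running): 2:+→1 2:+→2 4:-→1 5:-→0 5:+→1 5:+→2 6:-→1 7:+→2 9:-→1 9:+→2 10:+→3 … peak 3.

3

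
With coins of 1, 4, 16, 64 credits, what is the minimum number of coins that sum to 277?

Use the largest denomination that fits, subtract, and repeat.
277 − 4×64→21 − 1×16→5 − 1×4→1 − 1×1→0
Total coins = 4 + 1 + 1 + 1 = 7

7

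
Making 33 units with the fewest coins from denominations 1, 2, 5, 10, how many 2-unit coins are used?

1

33 = 3×10 + 1×2 + 1×1
Count of 2: 1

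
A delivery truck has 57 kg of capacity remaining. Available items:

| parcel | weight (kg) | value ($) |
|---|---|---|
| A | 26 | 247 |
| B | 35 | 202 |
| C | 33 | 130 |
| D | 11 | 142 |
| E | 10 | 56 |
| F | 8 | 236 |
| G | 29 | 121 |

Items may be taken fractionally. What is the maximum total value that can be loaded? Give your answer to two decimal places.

694.26

Sort by value per unit weight and fill in that order.
Ratios (sorted): F 29.50, D 12.91, A 9.50, B 5.77, E 5.60, G 4.17, C 3.94
take F (8 @ 236); take D (11 @ 142); take A (26 @ 247); take 12/35 of B → 69.26. Capacity used 57/57.
Total value = 694.26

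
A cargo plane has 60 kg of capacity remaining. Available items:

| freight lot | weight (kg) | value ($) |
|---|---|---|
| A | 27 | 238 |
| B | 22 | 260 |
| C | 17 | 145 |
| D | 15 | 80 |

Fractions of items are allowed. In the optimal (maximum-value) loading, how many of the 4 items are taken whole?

Ratios (sorted): B 11.82, A 8.81, C 8.53, D 5.33
take B (22 @ 260); take A (27 @ 238); take 11/17 of C → 93.82. Capacity used 60/60.
2 item(s) taken whole; one partial (take 11/17 of C).

2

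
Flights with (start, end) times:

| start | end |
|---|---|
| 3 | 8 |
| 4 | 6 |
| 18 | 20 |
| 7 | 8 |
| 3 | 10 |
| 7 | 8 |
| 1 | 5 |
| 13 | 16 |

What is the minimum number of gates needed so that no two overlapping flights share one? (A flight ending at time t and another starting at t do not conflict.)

The answer is the maximum number of intervals overlapping at any instant.
starts: [1, 3, 3, 4, 7, 7, 13, 18]
ends:   [5, 6, 8, 8, 8, 10, 16, 20]
s1→1 s3→2 s3→3 s4→4  — peak 4.

4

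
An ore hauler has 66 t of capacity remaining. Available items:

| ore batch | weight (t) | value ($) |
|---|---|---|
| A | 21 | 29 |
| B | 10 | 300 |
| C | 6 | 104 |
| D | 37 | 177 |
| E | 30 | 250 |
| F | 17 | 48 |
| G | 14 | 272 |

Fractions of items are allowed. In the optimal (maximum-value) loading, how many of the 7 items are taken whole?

4

Greedy by value/weight ratio, highest first.
Ratios (sorted): B 30.00, G 19.43, C 17.33, E 8.33, D 4.78, F 2.82, A 1.38
take B (10 @ 300); take G (14 @ 272); take C (6 @ 104); take E (30 @ 250); take 6/37 of D → 28.70. Capacity used 66/66.
4 item(s) taken whole; one partial (take 6/37 of D).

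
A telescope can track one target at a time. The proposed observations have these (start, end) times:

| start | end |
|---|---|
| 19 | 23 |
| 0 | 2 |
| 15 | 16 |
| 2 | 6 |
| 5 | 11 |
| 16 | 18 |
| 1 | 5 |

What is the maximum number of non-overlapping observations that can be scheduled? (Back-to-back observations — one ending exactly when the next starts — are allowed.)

5

By end time: (0,2), (1,5), (2,6), (5,11), (15,16), (16,18), (19,23).
Pick (0,2); next start ≥ 2 → (2,6); next start ≥ 6 → (15,16); next start ≥ 16 → (16,18); next start ≥ 18 → (19,23).
Selected 5 observations.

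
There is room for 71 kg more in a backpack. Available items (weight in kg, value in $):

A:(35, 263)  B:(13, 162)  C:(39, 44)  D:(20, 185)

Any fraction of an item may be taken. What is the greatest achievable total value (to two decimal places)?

613.38

Greedy by value/weight ratio, highest first.
Ratios (sorted): B 12.46, D 9.25, A 7.51, C 1.13
take B (13 @ 162); take D (20 @ 185); take A (35 @ 263); take 3/39 of C → 3.38. Capacity used 71/71.
Total value = 613.38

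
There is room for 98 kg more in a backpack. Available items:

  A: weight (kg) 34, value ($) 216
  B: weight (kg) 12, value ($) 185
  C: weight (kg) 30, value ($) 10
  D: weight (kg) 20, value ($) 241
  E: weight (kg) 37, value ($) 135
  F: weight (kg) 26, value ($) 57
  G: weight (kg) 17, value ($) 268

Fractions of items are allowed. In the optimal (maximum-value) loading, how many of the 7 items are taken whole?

Ratios (sorted): G 15.76, B 15.42, D 12.05, A 6.35, E 3.65, F 2.19, C 0.33
take G (17 @ 268); take B (12 @ 185); take D (20 @ 241); take A (34 @ 216); take 15/37 of E → 54.73. Capacity used 98/98.
4 item(s) taken whole; one partial (take 15/37 of E).

4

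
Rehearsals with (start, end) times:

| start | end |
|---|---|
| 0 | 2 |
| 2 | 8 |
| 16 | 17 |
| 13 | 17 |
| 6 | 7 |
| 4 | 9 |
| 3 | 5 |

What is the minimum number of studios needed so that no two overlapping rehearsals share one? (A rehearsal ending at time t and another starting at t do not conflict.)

3

Count concurrent intervals with a sweep; the peak is the room count.
starts: [0, 2, 3, 4, 6, 13, 16]
ends:   [2, 5, 7, 8, 9, 17, 17]
s0→1 e2→0 s2→1 s3→2 s4→3  — peak 3.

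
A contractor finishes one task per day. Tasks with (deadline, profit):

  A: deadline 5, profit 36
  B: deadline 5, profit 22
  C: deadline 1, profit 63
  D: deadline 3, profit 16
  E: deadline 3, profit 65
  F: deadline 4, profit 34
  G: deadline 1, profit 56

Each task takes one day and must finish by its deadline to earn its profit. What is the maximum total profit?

By profit: E(d3,65), C(d1,63), G(d1,56), A(d5,36), F(d4,34), B(d5,22), D(d3,16)
E→slot 3; C→slot 1; G skipped; A→slot 5; F→slot 4; B→slot 2; D skipped.
Profit = 63 + 22 + 65 + 34 + 36 = 220

220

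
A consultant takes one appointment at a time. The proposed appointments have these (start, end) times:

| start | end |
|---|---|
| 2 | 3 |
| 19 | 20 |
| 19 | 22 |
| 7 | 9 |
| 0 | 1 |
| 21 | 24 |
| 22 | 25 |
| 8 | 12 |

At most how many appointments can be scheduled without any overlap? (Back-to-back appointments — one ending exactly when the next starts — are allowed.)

By end time: (0,1), (2,3), (7,9), (8,12), (19,20), (19,22), (21,24), (22,25).
Pick (0,1); next start ≥ 1 → (2,3); next start ≥ 3 → (7,9); next start ≥ 9 → (19,20); next start ≥ 20 → (21,24).
Selected 5 appointments.

5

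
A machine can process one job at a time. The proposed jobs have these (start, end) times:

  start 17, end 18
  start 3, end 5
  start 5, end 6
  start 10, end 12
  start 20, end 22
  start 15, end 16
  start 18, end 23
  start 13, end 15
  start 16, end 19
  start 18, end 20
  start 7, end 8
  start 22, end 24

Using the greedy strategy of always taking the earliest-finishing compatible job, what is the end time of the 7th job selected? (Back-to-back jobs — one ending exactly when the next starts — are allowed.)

By end time: (3,5), (5,6), (7,8), (10,12), (13,15), (15,16), (17,18), (16,19), (18,20), (20,22), (18,23), (22,24).
Pick (3,5); next start ≥ 5 → (5,6); next start ≥ 6 → (7,8); next start ≥ 8 → (10,12); next start ≥ 12 → (13,15); next start ≥ 15 → (15,16); next start ≥ 16 → (17,18); next start ≥ 18 → (18,20); next start ≥ 20 → (20,22); next start ≥ 22 → (22,24).
Selected: (3,5) (5,6) (7,8) (10,12) (13,15) (15,16) (17,18) (18,20) (20,22) (22,24)

18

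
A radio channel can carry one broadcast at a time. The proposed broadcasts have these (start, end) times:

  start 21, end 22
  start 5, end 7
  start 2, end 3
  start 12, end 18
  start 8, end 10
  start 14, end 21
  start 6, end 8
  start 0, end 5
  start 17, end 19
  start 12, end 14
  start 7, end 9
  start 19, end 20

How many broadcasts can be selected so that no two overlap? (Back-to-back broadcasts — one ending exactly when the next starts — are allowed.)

7

By end time: (2,3), (0,5), (5,7), (6,8), (7,9), (8,10), (12,14), (12,18), (17,19), (19,20), (14,21), (21,22).
Pick (2,3); next start ≥ 3 → (5,7); next start ≥ 7 → (7,9); next start ≥ 9 → (12,14); next start ≥ 14 → (17,19); next start ≥ 19 → (19,20); next start ≥ 20 → (21,22).
Selected 7 broadcasts.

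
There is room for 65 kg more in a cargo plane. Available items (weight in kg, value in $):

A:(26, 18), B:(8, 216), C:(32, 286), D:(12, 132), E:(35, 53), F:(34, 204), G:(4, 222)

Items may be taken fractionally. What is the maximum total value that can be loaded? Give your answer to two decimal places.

Sort by value per unit weight and fill in that order.
Order: G (222/4=55.50) > B (216/8=27.00) > D (132/12=11.00) > C (286/32=8.94) > F (204/34=6.00) > E (53/35=1.51) > A (18/26=0.69)
Fill: take G (4 @ 222) → take B (8 @ 216) → take D (12 @ 132) → take C (32 @ 286) → take 9/34 of F → 54.00; 65/65 used.
Total value = 910.00

910.00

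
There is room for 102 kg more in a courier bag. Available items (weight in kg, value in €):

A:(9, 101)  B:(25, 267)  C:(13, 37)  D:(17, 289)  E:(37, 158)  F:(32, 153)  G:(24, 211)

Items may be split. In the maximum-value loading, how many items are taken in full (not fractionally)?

Greedy by value/weight ratio, highest first.
Ratios (sorted): D 17.00, A 11.22, B 10.68, G 8.79, F 4.78, E 4.27, C 2.85
take D (17 @ 289); take A (9 @ 101); take B (25 @ 267); take G (24 @ 211); take 27/32 of F → 129.09. Capacity used 102/102.
4 item(s) taken whole; one partial (take 27/32 of F).

4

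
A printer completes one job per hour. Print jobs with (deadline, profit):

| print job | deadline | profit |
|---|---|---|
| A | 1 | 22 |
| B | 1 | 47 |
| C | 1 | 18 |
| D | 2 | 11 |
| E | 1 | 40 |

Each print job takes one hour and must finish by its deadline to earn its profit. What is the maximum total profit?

58

By profit: B(d1,47), E(d1,40), A(d1,22), C(d1,18), D(d2,11)
B→slot 1; E skipped; A skipped; C skipped; D→slot 2.
Profit = 47 + 11 = 58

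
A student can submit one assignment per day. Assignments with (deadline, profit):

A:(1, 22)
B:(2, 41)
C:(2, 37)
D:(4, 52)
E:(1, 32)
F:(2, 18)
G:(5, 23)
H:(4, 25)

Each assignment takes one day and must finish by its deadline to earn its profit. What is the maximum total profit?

178

Take jobs in profit order; each goes to the latest open slot no later than its deadline.
Profit order: D=52 B=41 C=37 E=32 H=25 G=23 A=22 F=18
Assign: D→slot 4, B→slot 2, C→slot 1, E skipped, H→slot 3, G→slot 5, A skipped, F skipped.
Slots: [1:C] [2:B] [3:H] [4:D] [5:G]
Profit = 37 + 41 + 25 + 52 + 23 = 178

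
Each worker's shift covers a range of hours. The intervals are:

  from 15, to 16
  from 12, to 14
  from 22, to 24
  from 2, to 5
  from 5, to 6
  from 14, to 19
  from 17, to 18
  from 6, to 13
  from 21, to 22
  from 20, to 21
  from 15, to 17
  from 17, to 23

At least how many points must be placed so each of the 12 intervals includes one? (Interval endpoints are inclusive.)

6

Sorted: [2,5] [5,6] [6,13] [12,14] [15,16] [15,17] [17,18] [14,19] [20,21] [21,22] [17,23] [22,24]
{[2,5],[5,6]} hit by 5; {[6,13],[12,14]} hit by 13; {[15,16],[15,17]} hit by 16; {[17,18],[14,19]} hit by 18; {[20,21],[21,22],[17,23]} hit by 21; {[22,24]} hit by 24.
Points: 5, 13, 16, 18, 21, 24 (6 total).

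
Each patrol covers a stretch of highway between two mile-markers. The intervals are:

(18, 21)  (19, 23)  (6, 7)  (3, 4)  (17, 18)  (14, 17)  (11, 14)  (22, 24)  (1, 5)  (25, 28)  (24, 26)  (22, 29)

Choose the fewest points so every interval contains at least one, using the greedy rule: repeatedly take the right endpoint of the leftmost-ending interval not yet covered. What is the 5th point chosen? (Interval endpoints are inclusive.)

By right end: [3,4]  [1,5]  [6,7]  [11,14]  [14,17]  [17,18]  [18,21]  [19,23]  [22,24]  [24,26]  [25,28]  [22,29]
[3,4] uncovered → point at 4; [6,7] uncovered → point at 7; [11,14] uncovered → point at 14; [17,18] uncovered → point at 18; [19,23] uncovered → point at 23; [24,26] uncovered → point at 26.
Points: 4, 7, 14, 18, 23, 26 (6 total).

23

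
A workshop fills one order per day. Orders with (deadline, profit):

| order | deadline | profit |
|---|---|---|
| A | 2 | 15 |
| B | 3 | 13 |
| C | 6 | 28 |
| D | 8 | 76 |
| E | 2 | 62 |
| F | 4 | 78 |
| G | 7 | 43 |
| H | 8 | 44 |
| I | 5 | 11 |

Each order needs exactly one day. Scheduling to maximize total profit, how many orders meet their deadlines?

8

Sort by profit descending; place each in the latest free slot ≤ its deadline.
By profit: F(d4,78), D(d8,76), E(d2,62), H(d8,44), G(d7,43), C(d6,28), A(d2,15), B(d3,13), I(d5,11)
F→slot 4; D→slot 8; E→slot 2; H→slot 7; G→slot 6; C→slot 5; A→slot 1; B→slot 3; I skipped.
8 of 9 scheduled.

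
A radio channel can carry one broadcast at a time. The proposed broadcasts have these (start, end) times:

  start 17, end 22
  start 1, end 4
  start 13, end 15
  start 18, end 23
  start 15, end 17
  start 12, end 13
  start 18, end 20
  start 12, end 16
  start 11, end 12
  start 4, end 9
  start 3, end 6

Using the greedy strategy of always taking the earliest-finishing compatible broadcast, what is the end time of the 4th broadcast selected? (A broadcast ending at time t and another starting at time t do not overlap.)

By end time: (1,4), (3,6), (4,9), (11,12), (12,13), (13,15), (12,16), (15,17), (18,20), (17,22), (18,23).
Pick (1,4); next start ≥ 4 → (4,9); next start ≥ 9 → (11,12); next start ≥ 12 → (12,13); next start ≥ 13 → (13,15); next start ≥ 15 → (15,17); next start ≥ 17 → (18,20).
Selected: (1,4) (4,9) (11,12) (12,13) (13,15) (15,17) (18,20)

13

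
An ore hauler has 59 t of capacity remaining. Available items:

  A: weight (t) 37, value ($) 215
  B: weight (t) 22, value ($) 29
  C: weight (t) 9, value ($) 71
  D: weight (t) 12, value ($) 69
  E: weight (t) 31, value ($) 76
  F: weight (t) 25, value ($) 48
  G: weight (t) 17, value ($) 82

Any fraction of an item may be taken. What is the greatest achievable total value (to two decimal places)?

359.82

Greedy by value/weight ratio, highest first.
Ratios (sorted): C 7.89, A 5.81, D 5.75, G 4.82, E 2.45, F 1.92, B 1.32
take C (9 @ 71); take A (37 @ 215); take D (12 @ 69); take 1/17 of G → 4.82. Capacity used 59/59.
Total value = 359.82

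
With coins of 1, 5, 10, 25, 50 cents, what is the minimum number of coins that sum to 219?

Use the largest denomination that fits, subtract, and repeat.
219 = 4×50 + 1×10 + 1×5 + 4×1
Total coins = 4 + 1 + 1 + 4 = 10

10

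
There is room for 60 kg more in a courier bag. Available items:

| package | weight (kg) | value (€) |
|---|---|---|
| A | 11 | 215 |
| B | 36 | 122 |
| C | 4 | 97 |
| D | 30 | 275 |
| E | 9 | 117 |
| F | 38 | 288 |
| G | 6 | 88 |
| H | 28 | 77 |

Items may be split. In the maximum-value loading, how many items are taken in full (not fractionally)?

5

Sort by value per unit weight and fill in that order.
Ratios (sorted): C 24.25, A 19.55, G 14.67, E 13.00, D 9.17, F 7.58, B 3.39, H 2.75
take C (4 @ 97); take A (11 @ 215); take G (6 @ 88); take E (9 @ 117); take D (30 @ 275). Capacity used 60/60.
5 item(s) taken whole.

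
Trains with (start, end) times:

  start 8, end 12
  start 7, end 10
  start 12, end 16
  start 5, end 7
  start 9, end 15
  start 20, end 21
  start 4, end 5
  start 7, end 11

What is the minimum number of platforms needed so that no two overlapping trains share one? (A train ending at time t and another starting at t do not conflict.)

4

starts: [4, 5, 7, 7, 8, 9, 12, 20]
ends:   [5, 7, 10, 11, 12, 15, 16, 21]
s4→1 e5→0 s5→1 e7→0 s7→1 s7→2 s8→3 s9→4  — peak 4.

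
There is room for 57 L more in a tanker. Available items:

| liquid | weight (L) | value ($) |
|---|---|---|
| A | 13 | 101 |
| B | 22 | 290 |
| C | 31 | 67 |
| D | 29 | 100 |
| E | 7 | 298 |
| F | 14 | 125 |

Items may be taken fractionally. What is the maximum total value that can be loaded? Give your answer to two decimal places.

817.45

Greedy by value/weight ratio, highest first.
Ratios (sorted): E 42.57, B 13.18, F 8.93, A 7.77, D 3.45, C 2.16
take E (7 @ 298); take B (22 @ 290); take F (14 @ 125); take A (13 @ 101); take 1/29 of D → 3.45. Capacity used 57/57.
Total value = 817.45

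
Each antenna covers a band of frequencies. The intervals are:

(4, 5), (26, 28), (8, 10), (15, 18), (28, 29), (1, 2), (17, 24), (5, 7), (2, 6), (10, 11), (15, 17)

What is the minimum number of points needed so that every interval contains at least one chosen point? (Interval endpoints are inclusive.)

Process intervals by earliest right end; each time one isn't hit yet, stab at its right endpoint.
Sorted: [1,2] [4,5] [2,6] [5,7] [8,10] [10,11] [15,17] [15,18] [17,24] [26,28] [28,29]
{[1,2]} hit by 2; {[4,5],[2,6],[5,7]} hit by 5; {[8,10],[10,11]} hit by 10; {[15,17],[15,18],[17,24]} hit by 17; {[26,28],[28,29]} hit by 28.
Points: 2, 5, 10, 17, 28 (5 total).

5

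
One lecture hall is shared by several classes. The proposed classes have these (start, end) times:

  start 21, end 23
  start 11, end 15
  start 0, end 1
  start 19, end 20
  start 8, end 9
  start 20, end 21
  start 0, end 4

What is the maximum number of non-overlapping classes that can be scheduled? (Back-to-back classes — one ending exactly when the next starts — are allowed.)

Greedy by earliest finish: after sorting by end time, pick each interval compatible with the last pick.
Sorted by end: (0,1)  (0,4)  (8,9)  (11,15)  (19,20)  (20,21)  (21,23)
take (0,1); take (8,9); take (11,15); take (19,20); take (20,21); take (21,23).
Selected 6 classes.

6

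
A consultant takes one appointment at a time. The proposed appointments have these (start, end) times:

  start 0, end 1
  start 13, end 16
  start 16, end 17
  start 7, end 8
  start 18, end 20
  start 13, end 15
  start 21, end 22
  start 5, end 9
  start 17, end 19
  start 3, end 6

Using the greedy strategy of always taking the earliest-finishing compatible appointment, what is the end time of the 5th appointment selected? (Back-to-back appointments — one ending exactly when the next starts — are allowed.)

17

Order by finish time; keep every interval that doesn't clash with the previous kept one.
Sorted by end: (0,1)  (3,6)  (7,8)  (5,9)  (13,15)  (13,16)  (16,17)  (17,19)  (18,20)  (21,22)
take (0,1); take (3,6); take (7,8); take (13,15); skip (13,16); take (16,17); take (17,19); skip (18,20); take (21,22).
Selected: (0,1) (3,6) (7,8) (13,15) (16,17) (17,19) (21,22)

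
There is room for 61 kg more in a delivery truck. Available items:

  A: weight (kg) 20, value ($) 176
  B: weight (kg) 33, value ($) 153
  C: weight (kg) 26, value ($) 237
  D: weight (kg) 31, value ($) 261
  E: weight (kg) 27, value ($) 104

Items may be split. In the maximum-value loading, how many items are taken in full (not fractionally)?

2

Greedy by value/weight ratio, highest first.
Order: C (237/26=9.12) > A (176/20=8.80) > D (261/31=8.42) > B (153/33=4.64) > E (104/27=3.85)
Fill: take C (26 @ 237) → take A (20 @ 176) → take 15/31 of D → 126.29; 61/61 used.
2 item(s) taken whole; one partial (take 15/31 of D).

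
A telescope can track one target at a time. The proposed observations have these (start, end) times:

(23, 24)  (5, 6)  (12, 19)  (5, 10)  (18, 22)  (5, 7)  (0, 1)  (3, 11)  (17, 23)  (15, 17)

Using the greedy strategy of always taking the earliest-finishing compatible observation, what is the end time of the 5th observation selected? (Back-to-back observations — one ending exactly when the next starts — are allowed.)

Sort by end time and greedily take each interval whose start is ≥ the last chosen end.
By end time: (0,1), (5,6), (5,7), (5,10), (3,11), (15,17), (12,19), (18,22), (17,23), (23,24).
Pick (0,1); next start ≥ 1 → (5,6); next start ≥ 6 → (15,17); next start ≥ 17 → (18,22); next start ≥ 22 → (23,24).
Selected: (0,1) (5,6) (15,17) (18,22) (23,24)

24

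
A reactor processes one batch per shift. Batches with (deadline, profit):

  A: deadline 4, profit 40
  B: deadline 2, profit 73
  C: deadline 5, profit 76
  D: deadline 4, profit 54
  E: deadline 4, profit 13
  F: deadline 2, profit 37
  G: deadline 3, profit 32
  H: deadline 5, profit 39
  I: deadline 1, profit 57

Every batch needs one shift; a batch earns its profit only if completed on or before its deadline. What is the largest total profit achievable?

Sort by profit descending; place each in the latest free slot ≤ its deadline.
Profit order: C=76 B=73 I=57 D=54 A=40 H=39 F=37 G=32 E=13
Assign: C→slot 5, B→slot 2, I→slot 1, D→slot 4, A→slot 3, H skipped, F skipped, G skipped, E skipped.
Slots: [1:I] [2:B] [3:A] [4:D] [5:C]
Profit = 57 + 73 + 40 + 54 + 76 = 300

300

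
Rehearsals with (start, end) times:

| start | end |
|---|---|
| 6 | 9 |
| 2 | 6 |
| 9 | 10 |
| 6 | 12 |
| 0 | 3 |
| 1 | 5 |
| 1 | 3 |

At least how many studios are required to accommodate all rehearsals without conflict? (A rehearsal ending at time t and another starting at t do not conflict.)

4

Count concurrent intervals with a sweep; the peak is the room count.
starts: [0, 1, 1, 2, 6, 6, 9]
ends:   [3, 3, 5, 6, 9, 10, 12]
s0→1 s1→2 s1→3 s2→4  — peak 4.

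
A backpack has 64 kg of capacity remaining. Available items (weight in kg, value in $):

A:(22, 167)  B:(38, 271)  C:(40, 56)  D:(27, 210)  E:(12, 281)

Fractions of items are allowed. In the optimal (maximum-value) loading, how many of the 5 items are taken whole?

3

Sort by value per unit weight and fill in that order.
Ratios (sorted): E 23.42, D 7.78, A 7.59, B 7.13, C 1.40
take E (12 @ 281); take D (27 @ 210); take A (22 @ 167); take 3/38 of B → 21.39. Capacity used 64/64.
3 item(s) taken whole; one partial (take 3/38 of B).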